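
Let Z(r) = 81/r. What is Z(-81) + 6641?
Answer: 6640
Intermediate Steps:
Z(-81) + 6641 = 81/(-81) + 6641 = 81*(-1/81) + 6641 = -1 + 6641 = 6640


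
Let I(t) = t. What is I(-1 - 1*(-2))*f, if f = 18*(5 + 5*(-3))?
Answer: -180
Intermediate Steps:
f = -180 (f = 18*(5 - 15) = 18*(-10) = -180)
I(-1 - 1*(-2))*f = (-1 - 1*(-2))*(-180) = (-1 + 2)*(-180) = 1*(-180) = -180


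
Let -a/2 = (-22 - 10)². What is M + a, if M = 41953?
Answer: 39905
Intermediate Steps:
a = -2048 (a = -2*(-22 - 10)² = -2*(-32)² = -2*1024 = -2048)
M + a = 41953 - 2048 = 39905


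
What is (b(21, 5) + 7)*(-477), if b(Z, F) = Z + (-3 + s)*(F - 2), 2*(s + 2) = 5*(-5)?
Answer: 23373/2 ≈ 11687.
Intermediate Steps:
s = -29/2 (s = -2 + (5*(-5))/2 = -2 + (½)*(-25) = -2 - 25/2 = -29/2 ≈ -14.500)
b(Z, F) = 35 + Z - 35*F/2 (b(Z, F) = Z + (-3 - 29/2)*(F - 2) = Z - 35*(-2 + F)/2 = Z + (35 - 35*F/2) = 35 + Z - 35*F/2)
(b(21, 5) + 7)*(-477) = ((35 + 21 - 35/2*5) + 7)*(-477) = ((35 + 21 - 175/2) + 7)*(-477) = (-63/2 + 7)*(-477) = -49/2*(-477) = 23373/2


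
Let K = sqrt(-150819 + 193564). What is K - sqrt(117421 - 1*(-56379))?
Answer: sqrt(42745) - 10*sqrt(1738) ≈ -210.14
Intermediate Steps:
K = sqrt(42745) ≈ 206.75
K - sqrt(117421 - 1*(-56379)) = sqrt(42745) - sqrt(117421 - 1*(-56379)) = sqrt(42745) - sqrt(117421 + 56379) = sqrt(42745) - sqrt(173800) = sqrt(42745) - 10*sqrt(1738)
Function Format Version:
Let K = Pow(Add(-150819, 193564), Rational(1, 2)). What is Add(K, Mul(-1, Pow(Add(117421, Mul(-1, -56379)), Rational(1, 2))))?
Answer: Add(Pow(42745, Rational(1, 2)), Mul(-10, Pow(1738, Rational(1, 2)))) ≈ -210.14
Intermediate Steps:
K = Pow(42745, Rational(1, 2)) ≈ 206.75
Add(K, Mul(-1, Pow(Add(117421, Mul(-1, -56379)), Rational(1, 2)))) = Add(Pow(42745, Rational(1, 2)), Mul(-1, Pow(Add(117421, Mul(-1, -56379)), Rational(1, 2)))) = Add(Pow(42745, Rational(1, 2)), Mul(-1, Pow(Add(117421, 56379), Rational(1, 2)))) = Add(Pow(42745, Rational(1, 2)), Mul(-1, Pow(173800, Rational(1, 2)))) = Add(Pow(42745, Rational(1, 2)), Mul(-1, Mul(10, Pow(1738, Rational(1, 2))))) = Add(Pow(42745, Rational(1, 2)), Mul(-10, Pow(1738, Rational(1, 2))))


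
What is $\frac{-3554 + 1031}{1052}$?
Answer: $- \frac{2523}{1052} \approx -2.3983$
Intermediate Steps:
$\frac{-3554 + 1031}{1052} = \left(-2523\right) \frac{1}{1052} = - \frac{2523}{1052}$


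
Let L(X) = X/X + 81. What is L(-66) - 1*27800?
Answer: -27718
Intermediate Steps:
L(X) = 82 (L(X) = 1 + 81 = 82)
L(-66) - 1*27800 = 82 - 1*27800 = 82 - 27800 = -27718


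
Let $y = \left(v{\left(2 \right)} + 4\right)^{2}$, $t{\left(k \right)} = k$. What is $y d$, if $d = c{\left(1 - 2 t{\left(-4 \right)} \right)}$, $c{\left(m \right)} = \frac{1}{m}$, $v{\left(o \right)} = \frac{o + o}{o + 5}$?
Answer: $\frac{1024}{441} \approx 2.322$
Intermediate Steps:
$v{\left(o \right)} = \frac{2 o}{5 + o}$
$y = \frac{1024}{49}$ ($y = \left(2 \cdot 2 \frac{1}{5 + 2} + 4\right)^{2} = \left(2 \cdot 2 \cdot \frac{1}{7} + 4\right)^{2} = \left(\frac{4}{7} + 4\right)^{2} = \left(\frac{32}{7}\right)^{2} = \frac{1024}{49} \approx 20.898$)
$d = \frac{1}{9}$ ($d = \frac{1}{1 - -8} = \frac{1}{1 + 8} = \frac{1}{9} \approx 0.11111$)
$y d = \frac{1024}{49} \cdot \frac{1}{9} = \frac{1024}{441}$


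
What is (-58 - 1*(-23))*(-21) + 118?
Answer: 853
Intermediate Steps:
(-58 - 1*(-23))*(-21) + 118 = (-58 + 23)*(-21) + 118 = -35*(-21) + 118 = 735 + 118 = 853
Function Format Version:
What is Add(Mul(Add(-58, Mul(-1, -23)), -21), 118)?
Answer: 853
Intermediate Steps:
Add(Mul(Add(-58, Mul(-1, -23)), -21), 118) = Add(Mul(Add(-58, 23), -21), 118) = Add(Mul(-35, -21), 118) = Add(735, 118) = 853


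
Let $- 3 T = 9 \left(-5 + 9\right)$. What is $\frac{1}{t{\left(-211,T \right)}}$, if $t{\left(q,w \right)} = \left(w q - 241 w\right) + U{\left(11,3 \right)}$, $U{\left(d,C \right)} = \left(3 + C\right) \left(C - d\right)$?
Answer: $\frac{1}{5376} \approx 0.00018601$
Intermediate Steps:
$T = -12$ ($T = - \frac{9 \left(-5 + 9\right)}{3} = - \frac{9 \cdot 4}{3} = \left(- \frac{1}{3}\right) 36 = -12$)
$t{\left(q,w \right)} = -48 - 241 w + q w$ ($t{\left(q,w \right)} = \left(w q - 241 w\right) + \left(3^{2} - 33 + 3 \cdot 3 - 3 \cdot 11\right) = \left(q w - 241 w\right) + \left(9 - 33 + 9 - 33\right) = \left(- 241 w + q w\right) - 48 = -48 - 241 w + q w$)
$\frac{1}{t{\left(-211,T \right)}} = \frac{1}{-48 - -2892 - -2532} = \frac{1}{-48 + 2892 + 2532} = \frac{1}{5376}$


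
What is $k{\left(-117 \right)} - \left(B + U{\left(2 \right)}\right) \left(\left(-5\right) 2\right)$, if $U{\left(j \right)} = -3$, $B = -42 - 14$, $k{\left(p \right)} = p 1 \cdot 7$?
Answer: $-1409$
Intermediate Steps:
$k{\left(p \right)} = 7 p$ ($k{\left(p \right)} = p 7 = 7 p$)
$B = -56$ ($B = -42 - 14 = -56$)
$k{\left(-117 \right)} - \left(B + U{\left(2 \right)}\right) \left(\left(-5\right) 2\right) = 7 \left(-117\right) - \left(-56 - 3\right) \left(\left(-5\right) 2\right) = -819 - \left(-59\right) \left(-10\right) = -819 - 590 = -1409$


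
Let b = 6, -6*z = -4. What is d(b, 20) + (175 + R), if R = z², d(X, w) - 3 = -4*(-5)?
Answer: 1786/9 ≈ 198.44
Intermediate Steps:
z = ⅔ (z = -⅙*(-4) = ⅔ ≈ 0.66667)
d(X, w) = 23 (d(X, w) = 3 - 4*(-5) = 3 + 20 = 23)
R = 4/9 (R = (⅔)² = 4/9 ≈ 0.44444)
d(b, 20) + (175 + R) = 23 + (175 + 4/9) = 23 + 1579/9 = 1786/9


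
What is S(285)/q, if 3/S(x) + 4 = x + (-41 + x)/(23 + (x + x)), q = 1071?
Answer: 593/59575089 ≈ 9.9538e-6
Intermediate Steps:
S(x) = 3/(-4 + x + (-41 + x)/(23 + 2*x)) (S(x) = 3/(-4 + (x + (-41 + x)/(23 + (x + x)))) = 3/(-4 + (x + (-41 + x)/(23 + 2*x))) = 3/(-4 + x + (-41 + x)/(23 + 2*x)))
S(285)/q = (3*(23 + 2*285)/(-133 + 2*285² + 16*285))/1071 = (3*(23 + 570)/(-133 + 2*81225 + 4560))*(1/1071) = (3*593/(-133 + 162450 + 4560))*(1/1071) = (3*593/166877)*(1/1071) = (3*(1/166877)*593)*(1/1071) = (1779/166877)*(1/1071) = 593/59575089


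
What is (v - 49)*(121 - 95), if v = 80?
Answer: 806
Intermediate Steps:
(v - 49)*(121 - 95) = (80 - 49)*(121 - 95) = 31*26 = 806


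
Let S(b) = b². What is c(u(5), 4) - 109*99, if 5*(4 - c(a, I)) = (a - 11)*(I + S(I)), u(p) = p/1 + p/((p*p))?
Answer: -53819/5 ≈ -10764.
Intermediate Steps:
u(p) = p + 1/p (u(p) = p*1 + p/(p²) = p + p/p² = p + 1/p)
c(a, I) = 4 - (-11 + a)*(I + I²)/5 (c(a, I) = 4 - (a - 11)*(I + I²)/5 = 4 - (-11 + a)*(I + I²)/5)
c(u(5), 4) - 109*99 = (4 + (11/5)*4 + (11/5)*4² - ⅕*4*(5 + 1/5) - ⅕*(5 + 1/5)*4²) - 109*99 = (4 + 44/5 + (11/5)*16 - ⅕*4*(5 + ⅕) - ⅕*(5 + ⅕)*16) - 10791 = (4 + 44/5 + 176/5 - ⅕*4*26/5 - ⅕*26/5*16) - 10791 = (4 + 44/5 + 176/5 - 104/25 - 416/25) - 10791 = 136/5 - 10791 = -53819/5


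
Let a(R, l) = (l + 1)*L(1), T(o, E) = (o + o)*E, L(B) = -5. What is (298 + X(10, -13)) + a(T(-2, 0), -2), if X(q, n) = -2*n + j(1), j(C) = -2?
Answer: 327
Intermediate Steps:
T(o, E) = 2*E*o (T(o, E) = (2*o)*E = 2*E*o)
X(q, n) = -2 - 2*n (X(q, n) = -2*n - 2 = -2 - 2*n)
a(R, l) = -5 - 5*l (a(R, l) = (l + 1)*(-5) = (1 + l)*(-5) = -5 - 5*l)
(298 + X(10, -13)) + a(T(-2, 0), -2) = (298 + (-2 - 2*(-13))) + (-5 - 5*(-2)) = (298 + (-2 + 26)) + (-5 + 10) = (298 + 24) + 5 = 322 + 5 = 327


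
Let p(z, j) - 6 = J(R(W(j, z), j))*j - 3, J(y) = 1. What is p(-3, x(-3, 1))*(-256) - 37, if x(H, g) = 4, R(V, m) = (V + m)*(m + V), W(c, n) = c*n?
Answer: -1829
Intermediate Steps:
R(V, m) = (V + m)**2 (R(V, m) = (V + m)*(V + m) = (V + m)**2)
p(z, j) = 3 + j (p(z, j) = 6 + (1*j - 3) = 6 + (j - 3) = 6 + (-3 + j) = 3 + j)
p(-3, x(-3, 1))*(-256) - 37 = (3 + 4)*(-256) - 37 = 7*(-256) - 37 = -1792 - 37 = -1829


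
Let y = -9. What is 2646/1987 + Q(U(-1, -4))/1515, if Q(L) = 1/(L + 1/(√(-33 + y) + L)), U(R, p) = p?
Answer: 3851882158/2892903105 + I*√42/1455915 ≈ 1.3315 + 4.4513e-6*I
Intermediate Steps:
Q(L) = 1/(L + 1/(L + I*√42)) (Q(L) = 1/(L + 1/(√(-33 - 9) + L)) = 1/(L + 1/(√(-42) + L)) = 1/(L + 1/(I*√42 + L)) = 1/(L + 1/(L + I*√42)))
2646/1987 + Q(U(-1, -4))/1515 = 2646/1987 + ((-4 + I*√42)/(1 + (-4)² + I*(-4)*√42))/1515 = 2646*(1/1987) + ((-4 + I*√42)/(1 + 16 - 4*I*√42))*(1/1515) = 2646/1987 + ((-4 + I*√42)/(17 - 4*I*√42))*(1/1515) = 2646/1987 + (-4 + I*√42)/(1515*(17 - 4*I*√42))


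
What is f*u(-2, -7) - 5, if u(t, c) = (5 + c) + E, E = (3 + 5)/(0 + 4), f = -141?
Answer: -5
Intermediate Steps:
E = 2 (E = 8/4 = 8*(¼) = 2)
u(t, c) = 7 + c (u(t, c) = (5 + c) + 2 = 7 + c)
f*u(-2, -7) - 5 = -141*(7 - 7) - 5 = -141*0 - 5 = 0 - 5 = -5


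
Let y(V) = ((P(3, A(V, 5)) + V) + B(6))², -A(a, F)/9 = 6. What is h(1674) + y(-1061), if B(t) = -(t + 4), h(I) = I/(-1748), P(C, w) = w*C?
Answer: 1328731749/874 ≈ 1.5203e+6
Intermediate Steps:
A(a, F) = -54 (A(a, F) = -9*6 = -54)
P(C, w) = C*w
h(I) = -I/1748 (h(I) = I*(-1/1748) = -I/1748)
B(t) = -4 - t (B(t) = -(4 + t) = -4 - t)
y(V) = (-172 + V)² (y(V) = ((3*(-54) + V) + (-4 - 1*6))² = ((-162 + V) + (-4 - 6))² = ((-162 + V) - 10)² = (-172 + V)²)
h(1674) + y(-1061) = -1/1748*1674 + (-172 - 1061)² = -837/874 + (-1233)² = -837/874 + 1520289 = 1328731749/874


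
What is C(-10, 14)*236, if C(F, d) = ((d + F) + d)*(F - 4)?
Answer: -59472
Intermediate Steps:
C(F, d) = (-4 + F)*(F + 2*d) (C(F, d) = ((F + d) + d)*(-4 + F) = (F + 2*d)*(-4 + F) = (-4 + F)*(F + 2*d))
C(-10, 14)*236 = ((-10)² - 8*14 - 4*(-10) + 2*(-10)*14)*236 = (100 - 112 + 40 - 280)*236 = -252*236 = -59472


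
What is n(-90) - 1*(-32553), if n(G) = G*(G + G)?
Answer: 48753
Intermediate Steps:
n(G) = 2*G² (n(G) = G*(2*G) = 2*G²)
n(-90) - 1*(-32553) = 2*(-90)² - 1*(-32553) = 2*8100 + 32553 = 16200 + 32553 = 48753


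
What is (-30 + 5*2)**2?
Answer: 400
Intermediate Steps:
(-30 + 5*2)**2 = (-30 + 10)**2 = (-20)**2 = 400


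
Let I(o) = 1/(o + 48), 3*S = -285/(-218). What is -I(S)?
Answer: -218/10559 ≈ -0.020646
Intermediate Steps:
S = 95/218 (S = (-285/(-218))/3 = (-285*(-1/218))/3 = (⅓)*(285/218) = 95/218 ≈ 0.43578)
I(o) = 1/(48 + o)
-I(S) = -1/(48 + 95/218) = -1/10559/218 = -1*218/10559 = -218/10559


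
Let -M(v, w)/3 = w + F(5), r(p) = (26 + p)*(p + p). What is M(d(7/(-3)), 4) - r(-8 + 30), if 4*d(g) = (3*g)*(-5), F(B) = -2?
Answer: -2118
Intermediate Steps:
r(p) = 2*p*(26 + p) (r(p) = (26 + p)*(2*p) = 2*p*(26 + p))
d(g) = -15*g/4 (d(g) = ((3*g)*(-5))/4 = (-15*g)/4 = -15*g/4)
M(v, w) = 6 - 3*w (M(v, w) = -3*(w - 2) = -3*(-2 + w) = 6 - 3*w)
M(d(7/(-3)), 4) - r(-8 + 30) = (6 - 3*4) - 2*(-8 + 30)*(26 + (-8 + 30)) = (6 - 12) - 2*22*(26 + 22) = -6 - 2*22*48 = -6 - 1*2112 = -6 - 2112 = -2118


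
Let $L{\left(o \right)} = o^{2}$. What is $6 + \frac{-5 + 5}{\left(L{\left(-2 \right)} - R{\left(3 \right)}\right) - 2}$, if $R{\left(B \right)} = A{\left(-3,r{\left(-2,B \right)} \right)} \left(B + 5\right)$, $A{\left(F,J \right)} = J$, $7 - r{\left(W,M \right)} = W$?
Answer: $6$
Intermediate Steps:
$r{\left(W,M \right)} = 7 - W$
$R{\left(B \right)} = 45 + 9 B$ ($R{\left(B \right)} = \left(7 - -2\right) \left(B + 5\right) = \left(7 + 2\right) \left(5 + B\right) = 9 \left(5 + B\right) = 45 + 9 B$)
$6 + \frac{-5 + 5}{\left(L{\left(-2 \right)} - R{\left(3 \right)}\right) - 2} = 6 + \frac{-5 + 5}{\left(\left(-2\right)^{2} - \left(45 + 9 \cdot 3\right)\right) - 2} = 6 + \frac{0}{\left(4 - \left(45 + 27\right)\right) - 2} = 6 + \frac{0}{\left(4 - 72\right) - 2} = 6 + \frac{0}{-68 - 2} = 6 + \frac{0}{-70} = 6 + 0 \left(- \frac{1}{70}\right) = 6 + 0 = 6$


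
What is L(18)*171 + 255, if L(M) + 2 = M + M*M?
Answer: 58395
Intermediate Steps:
L(M) = -2 + M + M² (L(M) = -2 + (M + M*M) = -2 + (M + M²) = -2 + M + M²)
L(18)*171 + 255 = (-2 + 18 + 18²)*171 + 255 = (-2 + 18 + 324)*171 + 255 = 340*171 + 255 = 58140 + 255 = 58395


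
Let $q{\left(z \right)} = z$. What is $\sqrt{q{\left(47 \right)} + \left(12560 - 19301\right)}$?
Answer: $i \sqrt{6694} \approx 81.817 i$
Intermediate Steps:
$\sqrt{q{\left(47 \right)} + \left(12560 - 19301\right)} = \sqrt{47 + \left(12560 - 19301\right)} = \sqrt{47 - 6741} = \sqrt{-6694} = i \sqrt{6694}$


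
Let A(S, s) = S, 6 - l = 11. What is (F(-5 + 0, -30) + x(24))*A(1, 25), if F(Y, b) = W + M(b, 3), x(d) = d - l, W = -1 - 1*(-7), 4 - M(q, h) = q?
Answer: 69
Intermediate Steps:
l = -5 (l = 6 - 1*11 = 6 - 11 = -5)
M(q, h) = 4 - q
W = 6 (W = -1 + 7 = 6)
x(d) = 5 + d (x(d) = d - 1*(-5) = d + 5 = 5 + d)
F(Y, b) = 10 - b (F(Y, b) = 6 + (4 - b) = 10 - b)
(F(-5 + 0, -30) + x(24))*A(1, 25) = ((10 - 1*(-30)) + (5 + 24))*1 = ((10 + 30) + 29)*1 = (40 + 29)*1 = 69*1 = 69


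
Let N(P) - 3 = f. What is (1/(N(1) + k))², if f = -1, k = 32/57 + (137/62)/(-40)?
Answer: 19982649600/125507941441 ≈ 0.15921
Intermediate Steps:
k = 71551/141360 (k = 32*(1/57) + (137*(1/62))*(-1/40) = 32/57 + (137/62)*(-1/40) = 32/57 - 137/2480 = 71551/141360 ≈ 0.50616)
N(P) = 2 (N(P) = 3 - 1 = 2)
(1/(N(1) + k))² = (1/(2 + 71551/141360))² = (1/(354271/141360))² = (141360/354271)² = 19982649600/125507941441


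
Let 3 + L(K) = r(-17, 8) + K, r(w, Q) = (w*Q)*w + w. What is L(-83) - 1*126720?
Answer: -124511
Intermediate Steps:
r(w, Q) = w + Q*w² (r(w, Q) = (Q*w)*w + w = Q*w² + w = w + Q*w²)
L(K) = 2292 + K (L(K) = -3 + (-17*(1 + 8*(-17)) + K) = -3 + (-17*(1 - 136) + K) = -3 + (-17*(-135) + K) = -3 + (2295 + K) = 2292 + K)
L(-83) - 1*126720 = (2292 - 83) - 1*126720 = 2209 - 126720 = -124511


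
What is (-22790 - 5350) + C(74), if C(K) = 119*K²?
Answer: 623504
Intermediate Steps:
(-22790 - 5350) + C(74) = (-22790 - 5350) + 119*74² = -28140 + 119*5476 = -28140 + 651644 = 623504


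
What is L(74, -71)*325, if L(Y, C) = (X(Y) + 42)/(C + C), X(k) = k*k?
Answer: -896675/71 ≈ -12629.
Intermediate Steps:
X(k) = k²
L(Y, C) = (42 + Y²)/(2*C) (L(Y, C) = (Y² + 42)/(C + C) = (42 + Y²)/((2*C)) = (42 + Y²)*(1/(2*C)) = (42 + Y²)/(2*C))
L(74, -71)*325 = ((½)*(42 + 74²)/(-71))*325 = ((½)*(-1/71)*(42 + 5476))*325 = ((½)*(-1/71)*5518)*325 = -2759/71*325 = -896675/71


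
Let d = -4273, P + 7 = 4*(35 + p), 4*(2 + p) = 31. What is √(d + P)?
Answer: I*√4117 ≈ 64.164*I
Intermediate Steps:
p = 23/4 (p = -2 + (¼)*31 = -2 + 31/4 = 23/4 ≈ 5.7500)
P = 156 (P = -7 + 4*(35 + 23/4) = -7 + 4*(163/4) = -7 + 163 = 156)
√(d + P) = √(-4273 + 156) = √(-4117) = I*√4117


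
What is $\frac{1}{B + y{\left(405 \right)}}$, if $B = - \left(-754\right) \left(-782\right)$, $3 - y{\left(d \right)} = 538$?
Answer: $- \frac{1}{590163} \approx -1.6944 \cdot 10^{-6}$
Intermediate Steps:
$y{\left(d \right)} = -535$ ($y{\left(d \right)} = 3 - 538 = -535$)
$B = -589628$ ($B = \left(-1\right) 589628 = -589628$)
$\frac{1}{B + y{\left(405 \right)}} = \frac{1}{-589628 - 535} = \frac{1}{-590163} = - \frac{1}{590163}$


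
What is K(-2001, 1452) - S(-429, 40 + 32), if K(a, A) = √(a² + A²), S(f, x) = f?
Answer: 429 + 3*√679145 ≈ 2901.3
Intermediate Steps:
K(a, A) = √(A² + a²)
K(-2001, 1452) - S(-429, 40 + 32) = √(1452² + (-2001)²) - 1*(-429) = √(2108304 + 4004001) + 429 = √6112305 + 429 = 3*√679145 + 429 = 429 + 3*√679145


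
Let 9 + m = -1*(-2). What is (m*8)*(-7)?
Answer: 392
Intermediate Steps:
m = -7 (m = -9 - 1*(-2) = -9 + 2 = -7)
(m*8)*(-7) = -7*8*(-7) = -56*(-7) = 392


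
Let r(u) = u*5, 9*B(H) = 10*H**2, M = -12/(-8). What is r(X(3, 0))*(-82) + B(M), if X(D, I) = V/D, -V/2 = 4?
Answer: 6575/6 ≈ 1095.8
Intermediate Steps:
V = -8 (V = -2*4 = -8)
M = 3/2 (M = -12*(-1/8) = 3/2 ≈ 1.5000)
X(D, I) = -8/D
B(H) = 10*H**2/9 (B(H) = (10*H**2)/9 = 10*H**2/9)
r(u) = 5*u
r(X(3, 0))*(-82) + B(M) = (5*(-8/3))*(-82) + 10*(3/2)**2/9 = (5*(-8*1/3))*(-82) + (10/9)*(9/4) = (5*(-8/3))*(-82) + 5/2 = -40/3*(-82) + 5/2 = 3280/3 + 5/2 = 6575/6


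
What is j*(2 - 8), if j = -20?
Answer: 120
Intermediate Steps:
j*(2 - 8) = -20*(2 - 8) = -20*(-6) = 120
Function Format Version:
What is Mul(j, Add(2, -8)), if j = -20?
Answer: 120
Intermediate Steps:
Mul(j, Add(2, -8)) = Mul(-20, Add(2, -8)) = Mul(-20, -6) = 120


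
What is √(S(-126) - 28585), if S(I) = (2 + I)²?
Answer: I*√13209 ≈ 114.93*I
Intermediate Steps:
√(S(-126) - 28585) = √((2 - 126)² - 28585) = √((-124)² - 28585) = √(15376 - 28585) = √(-13209) = I*√13209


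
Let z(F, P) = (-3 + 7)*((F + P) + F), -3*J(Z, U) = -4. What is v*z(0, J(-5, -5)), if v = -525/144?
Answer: -175/9 ≈ -19.444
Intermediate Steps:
J(Z, U) = 4/3 (J(Z, U) = -⅓*(-4) = 4/3)
z(F, P) = 4*P + 8*F (z(F, P) = 4*(P + 2*F) = 4*P + 8*F)
v = -175/48 (v = -525*1/144 = -175/48 ≈ -3.6458)
v*z(0, J(-5, -5)) = -175*(4*(4/3) + 8*0)/48 = -175*(16/3 + 0)/48 = -175/48*16/3 = -175/9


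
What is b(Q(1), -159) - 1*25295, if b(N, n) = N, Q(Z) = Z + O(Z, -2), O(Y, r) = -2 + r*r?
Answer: -25292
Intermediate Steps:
O(Y, r) = -2 + r**2
Q(Z) = 2 + Z (Q(Z) = Z + (-2 + (-2)**2) = Z + (-2 + 4) = Z + 2 = 2 + Z)
b(Q(1), -159) - 1*25295 = (2 + 1) - 1*25295 = 3 - 25295 = -25292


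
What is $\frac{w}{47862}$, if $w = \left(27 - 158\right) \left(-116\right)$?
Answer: $\frac{7598}{23931} \approx 0.3175$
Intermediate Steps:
$w = 15196$ ($w = \left(-131\right) \left(-116\right) = 15196$)
$\frac{w}{47862} = \frac{15196}{47862} = 15196 \cdot \frac{1}{47862} = \frac{7598}{23931}$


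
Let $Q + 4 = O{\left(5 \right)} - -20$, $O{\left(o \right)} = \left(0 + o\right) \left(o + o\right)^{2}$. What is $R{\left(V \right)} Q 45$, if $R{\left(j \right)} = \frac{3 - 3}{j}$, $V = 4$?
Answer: $0$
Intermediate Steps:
$O{\left(o \right)} = 4 o^{3}$ ($O{\left(o \right)} = o \left(2 o\right)^{2} = o 4 o^{2} = 4 o^{3}$)
$R{\left(j \right)} = 0$ ($R{\left(j \right)} = \frac{3 - 3}{j} = \frac{0}{j} = 0$)
$Q = 516$ ($Q = -4 - \left(-20 - 4 \cdot 5^{3}\right) = -4 + \left(4 \cdot 125 + 20\right) = -4 + \left(500 + 20\right) = -4 + 520 = 516$)
$R{\left(V \right)} Q 45 = 0 \cdot 516 \cdot 45 = 0 \cdot 45 = 0$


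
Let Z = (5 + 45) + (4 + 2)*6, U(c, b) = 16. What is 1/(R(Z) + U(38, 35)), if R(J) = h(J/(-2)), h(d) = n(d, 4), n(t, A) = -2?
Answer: 1/14 ≈ 0.071429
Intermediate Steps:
h(d) = -2
Z = 86 (Z = 50 + 6*6 = 50 + 36 = 86)
R(J) = -2
1/(R(Z) + U(38, 35)) = 1/(-2 + 16) = 1/14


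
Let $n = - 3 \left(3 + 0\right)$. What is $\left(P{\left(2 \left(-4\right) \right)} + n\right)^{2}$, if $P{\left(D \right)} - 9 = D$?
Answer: $64$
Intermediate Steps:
$P{\left(D \right)} = 9 + D$
$n = -9$ ($n = \left(-3\right) 3 = -9$)
$\left(P{\left(2 \left(-4\right) \right)} + n\right)^{2} = \left(\left(9 + 2 \left(-4\right)\right) - 9\right)^{2} = \left(\left(9 - 8\right) - 9\right)^{2} = \left(1 - 9\right)^{2} = \left(-8\right)^{2} = 64$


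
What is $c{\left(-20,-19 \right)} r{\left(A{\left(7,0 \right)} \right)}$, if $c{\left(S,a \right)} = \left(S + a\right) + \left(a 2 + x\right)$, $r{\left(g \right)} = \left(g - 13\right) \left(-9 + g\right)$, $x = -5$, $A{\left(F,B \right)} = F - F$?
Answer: $-9594$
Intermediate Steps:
$A{\left(F,B \right)} = 0$
$r{\left(g \right)} = \left(-13 + g\right) \left(-9 + g\right)$
$c{\left(S,a \right)} = -5 + S + 3 a$ ($c{\left(S,a \right)} = \left(S + a\right) + \left(a 2 - 5\right) = \left(S + a\right) + \left(2 a - 5\right) = \left(S + a\right) + \left(-5 + 2 a\right) = -5 + S + 3 a$)
$c{\left(-20,-19 \right)} r{\left(A{\left(7,0 \right)} \right)} = \left(-5 - 20 + 3 \left(-19\right)\right) \left(117 + 0^{2} - 0\right) = \left(-5 - 20 - 57\right) \left(117 + 0 + 0\right) = \left(-82\right) 117 = -9594$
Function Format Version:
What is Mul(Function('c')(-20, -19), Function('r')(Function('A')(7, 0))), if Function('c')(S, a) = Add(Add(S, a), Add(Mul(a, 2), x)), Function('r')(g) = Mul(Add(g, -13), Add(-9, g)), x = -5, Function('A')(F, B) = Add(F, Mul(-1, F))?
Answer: -9594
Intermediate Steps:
Function('A')(F, B) = 0
Function('r')(g) = Mul(Add(-13, g), Add(-9, g))
Function('c')(S, a) = Add(-5, S, Mul(3, a)) (Function('c')(S, a) = Add(Add(S, a), Add(Mul(a, 2), -5)) = Add(Add(S, a), Add(Mul(2, a), -5)) = Add(Add(S, a), Add(-5, Mul(2, a))) = Add(-5, S, Mul(3, a)))
Mul(Function('c')(-20, -19), Function('r')(Function('A')(7, 0))) = Mul(Add(-5, -20, Mul(3, -19)), Add(117, Pow(0, 2), Mul(-22, 0))) = Mul(Add(-5, -20, -57), Add(117, 0, 0)) = Mul(-82, 117) = -9594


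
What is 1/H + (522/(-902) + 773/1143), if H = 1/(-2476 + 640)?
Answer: -946394848/515493 ≈ -1835.9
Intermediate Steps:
H = -1/1836 (H = 1/(-1836) = -1/1836 ≈ -0.00054466)
1/H + (522/(-902) + 773/1143) = 1/(-1/1836) + (522/(-902) + 773/1143) = -1836 + (522*(-1/902) + 773*(1/1143)) = -1836 + (-261/451 + 773/1143) = -1836 + 50300/515493 = -946394848/515493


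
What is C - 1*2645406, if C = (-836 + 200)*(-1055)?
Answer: -1974426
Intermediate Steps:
C = 670980 (C = -636*(-1055) = 670980)
C - 1*2645406 = 670980 - 1*2645406 = 670980 - 2645406 = -1974426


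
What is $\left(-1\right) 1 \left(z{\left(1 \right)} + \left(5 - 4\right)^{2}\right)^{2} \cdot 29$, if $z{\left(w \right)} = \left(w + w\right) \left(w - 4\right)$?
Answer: $-725$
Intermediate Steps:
$z{\left(w \right)} = 2 w \left(-4 + w\right)$
$\left(-1\right) 1 \left(z{\left(1 \right)} + \left(5 - 4\right)^{2}\right)^{2} \cdot 29 = \left(-1\right) 1 \left(2 \cdot 1 \left(-4 + 1\right) + \left(5 - 4\right)^{2}\right)^{2} \cdot 29 = - \left(2 \cdot 1 \left(-3\right) + 1^{2}\right)^{2} \cdot 29 = - \left(-6 + 1\right)^{2} \cdot 29 = - \left(-5\right)^{2} \cdot 29 = \left(-1\right) 25 \cdot 29 = \left(-25\right) 29 = -725$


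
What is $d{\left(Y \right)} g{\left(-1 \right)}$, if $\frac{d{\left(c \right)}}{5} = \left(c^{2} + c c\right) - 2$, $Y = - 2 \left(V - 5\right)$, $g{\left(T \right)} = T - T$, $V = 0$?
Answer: $0$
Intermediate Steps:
$g{\left(T \right)} = 0$
$Y = 10$ ($Y = - 2 \left(0 - 5\right) = \left(-2\right) \left(-5\right) = 10$)
$d{\left(c \right)} = -10 + 10 c^{2}$ ($d{\left(c \right)} = 5 \left(\left(c^{2} + c c\right) - 2\right) = 5 \left(\left(c^{2} + c^{2}\right) - 2\right) = 5 \left(2 c^{2} - 2\right) = 5 \left(-2 + 2 c^{2}\right) = -10 + 10 c^{2}$)
$d{\left(Y \right)} g{\left(-1 \right)} = \left(-10 + 10 \cdot 10^{2}\right) 0 = \left(-10 + 10 \cdot 100\right) 0 = \left(-10 + 1000\right) 0 = 990 \cdot 0 = 0$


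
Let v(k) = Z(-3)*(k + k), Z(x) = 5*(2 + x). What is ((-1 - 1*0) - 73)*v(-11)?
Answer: -8140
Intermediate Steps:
Z(x) = 10 + 5*x
v(k) = -10*k (v(k) = (10 + 5*(-3))*(k + k) = (10 - 15)*(2*k) = -10*k)
((-1 - 1*0) - 73)*v(-11) = ((-1 - 1*0) - 73)*(-10*(-11)) = ((-1 + 0) - 73)*110 = (-1 - 73)*110 = -74*110 = -8140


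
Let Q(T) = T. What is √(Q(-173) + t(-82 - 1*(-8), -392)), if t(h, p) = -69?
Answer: 11*I*√2 ≈ 15.556*I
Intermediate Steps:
√(Q(-173) + t(-82 - 1*(-8), -392)) = √(-173 - 69) = √(-242) = 11*I*√2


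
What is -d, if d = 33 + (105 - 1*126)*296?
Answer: 6183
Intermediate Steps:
d = -6183 (d = 33 + (105 - 126)*296 = 33 - 21*296 = 33 - 6216 = -6183)
-d = -1*(-6183) = 6183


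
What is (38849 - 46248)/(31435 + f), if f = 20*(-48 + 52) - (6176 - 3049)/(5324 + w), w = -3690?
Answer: -12089966/51492383 ≈ -0.23479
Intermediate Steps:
f = 127593/1634 (f = 20*(-48 + 52) - (6176 - 3049)/(5324 - 3690) = 20*4 - 3127/1634 = 80 - 3127/1634 = 127593/1634 ≈ 78.086)
(38849 - 46248)/(31435 + f) = (38849 - 46248)/(31435 + 127593/1634) = -7399/51492383/1634 = -7399*1634/51492383 = -12089966/51492383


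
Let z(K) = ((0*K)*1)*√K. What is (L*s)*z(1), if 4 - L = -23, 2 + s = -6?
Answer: 0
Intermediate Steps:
s = -8 (s = -2 - 6 = -8)
L = 27 (L = 4 - 1*(-23) = 4 + 23 = 27)
z(K) = 0 (z(K) = (0*1)*√K = 0*√K = 0)
(L*s)*z(1) = (27*(-8))*0 = -216*0 = 0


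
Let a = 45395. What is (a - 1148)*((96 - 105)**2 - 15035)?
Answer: -661669638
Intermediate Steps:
(a - 1148)*((96 - 105)**2 - 15035) = (45395 - 1148)*((96 - 105)**2 - 15035) = 44247*((-9)**2 - 15035) = 44247*(81 - 15035) = 44247*(-14954) = -661669638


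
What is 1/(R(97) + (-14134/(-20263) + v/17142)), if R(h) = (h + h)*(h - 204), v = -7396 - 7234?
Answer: -173674173/3605155564465 ≈ -4.8174e-5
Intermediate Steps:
v = -14630
R(h) = 2*h*(-204 + h) (R(h) = (2*h)*(-204 + h) = 2*h*(-204 + h))
1/(R(97) + (-14134/(-20263) + v/17142)) = 1/(2*97*(-204 + 97) + (-14134/(-20263) - 14630/17142)) = 1/(2*97*(-107) + (-14134*(-1/20263) - 14630*1/17142)) = 1/(-20758 + (14134/20263 - 7315/8571)) = 1/(-20758 - 27081331/173674173) = 1/(-3605155564465/173674173) = -173674173/3605155564465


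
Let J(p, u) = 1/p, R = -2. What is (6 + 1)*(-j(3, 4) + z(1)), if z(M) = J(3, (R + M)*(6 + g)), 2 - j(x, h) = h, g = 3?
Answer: 49/3 ≈ 16.333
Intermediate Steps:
j(x, h) = 2 - h
z(M) = ⅓ (z(M) = 1/3 = ⅓)
(6 + 1)*(-j(3, 4) + z(1)) = (6 + 1)*(-(2 - 1*4) + ⅓) = 7*(-(2 - 4) + ⅓) = 7*(-1*(-2) + ⅓) = 7*(2 + ⅓) = 7*(7/3) = 49/3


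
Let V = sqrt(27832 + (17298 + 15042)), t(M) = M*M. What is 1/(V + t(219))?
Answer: 47961/2300197349 - 14*sqrt(307)/2300197349 ≈ 2.0744e-5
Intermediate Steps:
t(M) = M**2
V = 14*sqrt(307) (V = sqrt(27832 + 32340) = sqrt(60172) = 14*sqrt(307) ≈ 245.30)
1/(V + t(219)) = 1/(14*sqrt(307) + 219**2) = 1/(14*sqrt(307) + 47961) = 1/(47961 + 14*sqrt(307))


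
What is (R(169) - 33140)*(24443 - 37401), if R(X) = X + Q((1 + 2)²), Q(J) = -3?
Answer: 427277092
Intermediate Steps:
R(X) = -3 + X (R(X) = X - 3 = -3 + X)
(R(169) - 33140)*(24443 - 37401) = ((-3 + 169) - 33140)*(24443 - 37401) = (166 - 33140)*(-12958) = -32974*(-12958) = 427277092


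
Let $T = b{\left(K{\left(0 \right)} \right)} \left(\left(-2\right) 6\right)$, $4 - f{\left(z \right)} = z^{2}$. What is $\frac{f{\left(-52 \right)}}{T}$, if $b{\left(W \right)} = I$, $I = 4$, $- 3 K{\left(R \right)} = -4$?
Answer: $\frac{225}{4} \approx 56.25$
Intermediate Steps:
$K{\left(R \right)} = \frac{4}{3}$ ($K{\left(R \right)} = \left(- \frac{1}{3}\right) \left(-4\right) = \frac{4}{3}$)
$b{\left(W \right)} = 4$
$f{\left(z \right)} = 4 - z^{2}$
$T = -48$ ($T = 4 \left(\left(-2\right) 6\right) = 4 \left(-12\right) = -48$)
$\frac{f{\left(-52 \right)}}{T} = \frac{4 - \left(-52\right)^{2}}{-48} = \left(4 - 2704\right) \left(- \frac{1}{48}\right) = \left(-2700\right) \left(- \frac{1}{48}\right) = \frac{225}{4}$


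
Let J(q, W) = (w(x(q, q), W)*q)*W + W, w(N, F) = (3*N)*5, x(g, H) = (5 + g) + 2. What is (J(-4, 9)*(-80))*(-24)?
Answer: -3093120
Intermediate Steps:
x(g, H) = 7 + g
w(N, F) = 15*N
J(q, W) = W + W*q*(105 + 15*q) (J(q, W) = ((15*(7 + q))*q)*W + W = ((105 + 15*q)*q)*W + W = (q*(105 + 15*q))*W + W = W*q*(105 + 15*q) + W = W + W*q*(105 + 15*q))
(J(-4, 9)*(-80))*(-24) = ((9*(1 + 15*(-4)*(7 - 4)))*(-80))*(-24) = ((9*(1 + 15*(-4)*3))*(-80))*(-24) = ((9*(1 - 180))*(-80))*(-24) = ((9*(-179))*(-80))*(-24) = -1611*(-80)*(-24) = 128880*(-24) = -3093120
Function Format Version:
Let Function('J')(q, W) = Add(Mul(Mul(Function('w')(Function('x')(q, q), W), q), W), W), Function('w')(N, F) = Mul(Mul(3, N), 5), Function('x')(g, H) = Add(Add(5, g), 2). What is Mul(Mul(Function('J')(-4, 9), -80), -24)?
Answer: -3093120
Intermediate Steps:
Function('x')(g, H) = Add(7, g)
Function('w')(N, F) = Mul(15, N)
Function('J')(q, W) = Add(W, Mul(W, q, Add(105, Mul(15, q)))) (Function('J')(q, W) = Add(Mul(Mul(Mul(15, Add(7, q)), q), W), W) = Add(Mul(Mul(Add(105, Mul(15, q)), q), W), W) = Add(Mul(Mul(q, Add(105, Mul(15, q))), W), W) = Add(Mul(W, q, Add(105, Mul(15, q))), W) = Add(W, Mul(W, q, Add(105, Mul(15, q)))))
Mul(Mul(Function('J')(-4, 9), -80), -24) = Mul(Mul(Mul(9, Add(1, Mul(15, -4, Add(7, -4)))), -80), -24) = Mul(Mul(Mul(9, Add(1, Mul(15, -4, 3))), -80), -24) = Mul(Mul(Mul(9, Add(1, -180)), -80), -24) = Mul(Mul(Mul(9, -179), -80), -24) = Mul(Mul(-1611, -80), -24) = Mul(128880, -24) = -3093120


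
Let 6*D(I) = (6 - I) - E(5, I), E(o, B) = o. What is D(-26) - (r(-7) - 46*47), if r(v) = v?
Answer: 4347/2 ≈ 2173.5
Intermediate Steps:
D(I) = ⅙ - I/6 (D(I) = ((6 - I) - 1*5)/6 = ((6 - I) - 5)/6 = (1 - I)/6 = ⅙ - I/6)
D(-26) - (r(-7) - 46*47) = (⅙ - ⅙*(-26)) - (-7 - 46*47) = (⅙ + 13/3) - (-7 - 2162) = 9/2 - 1*(-2169) = 9/2 + 2169 = 4347/2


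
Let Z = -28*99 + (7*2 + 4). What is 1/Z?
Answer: -1/2754 ≈ -0.00036311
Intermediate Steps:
Z = -2754 (Z = -2772 + (14 + 4) = -2772 + 18 = -2754)
1/Z = 1/(-2754) = -1/2754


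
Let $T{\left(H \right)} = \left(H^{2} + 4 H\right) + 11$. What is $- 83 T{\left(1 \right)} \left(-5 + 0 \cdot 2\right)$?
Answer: $6640$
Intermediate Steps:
$T{\left(H \right)} = 11 + H^{2} + 4 H$
$- 83 T{\left(1 \right)} \left(-5 + 0 \cdot 2\right) = - 83 \left(11 + 1^{2} + 4 \cdot 1\right) \left(-5 + 0 \cdot 2\right) = - 83 \left(11 + 1 + 4\right) \left(-5 + 0\right) = \left(-83\right) 16 \left(-5\right) = \left(-1328\right) \left(-5\right) = 6640$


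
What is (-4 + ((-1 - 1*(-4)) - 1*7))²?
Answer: 64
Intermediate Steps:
(-4 + ((-1 - 1*(-4)) - 1*7))² = (-4 + ((-1 + 4) - 7))² = (-4 + (3 - 7))² = (-4 - 4)² = (-8)² = 64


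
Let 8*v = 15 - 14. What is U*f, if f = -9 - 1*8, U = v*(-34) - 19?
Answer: 1581/4 ≈ 395.25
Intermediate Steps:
v = 1/8 (v = (15 - 14)/8 = (1/8)*1 = 1/8 ≈ 0.12500)
U = -93/4 (U = (1/8)*(-34) - 19 = -17/4 - 19 = -93/4 ≈ -23.250)
f = -17 (f = -9 - 8 = -17)
U*f = -93/4*(-17) = 1581/4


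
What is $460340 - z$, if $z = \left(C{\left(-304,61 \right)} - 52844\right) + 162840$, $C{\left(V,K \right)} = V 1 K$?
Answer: $368888$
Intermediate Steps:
$C{\left(V,K \right)} = K V$ ($C{\left(V,K \right)} = V K = K V$)
$z = 91452$ ($z = \left(61 \left(-304\right) - 52844\right) + 162840 = \left(-18544 - 52844\right) + 162840 = -71388 + 162840 = 91452$)
$460340 - z = 460340 - 91452 = 368888$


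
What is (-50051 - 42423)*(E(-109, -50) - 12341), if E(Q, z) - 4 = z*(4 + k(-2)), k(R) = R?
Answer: 1150099138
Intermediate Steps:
E(Q, z) = 4 + 2*z (E(Q, z) = 4 + z*(4 - 2) = 4 + z*2 = 4 + 2*z)
(-50051 - 42423)*(E(-109, -50) - 12341) = (-50051 - 42423)*((4 + 2*(-50)) - 12341) = -92474*((4 - 100) - 12341) = -92474*(-96 - 12341) = -92474*(-12437) = 1150099138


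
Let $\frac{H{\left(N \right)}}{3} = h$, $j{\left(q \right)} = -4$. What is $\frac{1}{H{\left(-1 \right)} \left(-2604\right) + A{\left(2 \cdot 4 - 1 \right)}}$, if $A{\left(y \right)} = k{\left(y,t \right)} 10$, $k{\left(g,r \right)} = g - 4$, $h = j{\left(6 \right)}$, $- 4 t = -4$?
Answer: $\frac{1}{31278} \approx 3.1971 \cdot 10^{-5}$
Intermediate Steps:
$t = 1$ ($t = \left(- \frac{1}{4}\right) \left(-4\right) = 1$)
$h = -4$
$H{\left(N \right)} = -12$ ($H{\left(N \right)} = 3 \left(-4\right) = -12$)
$k{\left(g,r \right)} = -4 + g$ ($k{\left(g,r \right)} = g - 4 = -4 + g$)
$A{\left(y \right)} = -40 + 10 y$ ($A{\left(y \right)} = \left(-4 + y\right) 10 = -40 + 10 y$)
$\frac{1}{H{\left(-1 \right)} \left(-2604\right) + A{\left(2 \cdot 4 - 1 \right)}} = \frac{1}{\left(-12\right) \left(-2604\right) - \left(40 - 10 \left(2 \cdot 4 - 1\right)\right)} = \frac{1}{31248 - \left(40 - 10 \left(8 - 1\right)\right)} = \frac{1}{31248 + \left(-40 + 10 \cdot 7\right)} = \frac{1}{31248 + \left(-40 + 70\right)} = \frac{1}{31248 + 30} = \frac{1}{31278}$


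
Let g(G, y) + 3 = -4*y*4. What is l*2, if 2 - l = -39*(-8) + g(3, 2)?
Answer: -550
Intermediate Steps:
g(G, y) = -3 - 16*y (g(G, y) = -3 - 4*y*4 = -3 - 16*y)
l = -275 (l = 2 - (-39*(-8) + (-3 - 16*2)) = 2 - (312 + (-3 - 32)) = 2 - (312 - 35) = 2 - 1*277 = 2 - 277 = -275)
l*2 = -275*2 = -550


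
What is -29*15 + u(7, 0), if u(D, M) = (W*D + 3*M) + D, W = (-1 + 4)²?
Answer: -365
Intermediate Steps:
W = 9 (W = 3² = 9)
u(D, M) = 3*M + 10*D (u(D, M) = (9*D + 3*M) + D = (3*M + 9*D) + D = 3*M + 10*D)
-29*15 + u(7, 0) = -29*15 + (3*0 + 10*7) = -435 + (0 + 70) = -435 + 70 = -365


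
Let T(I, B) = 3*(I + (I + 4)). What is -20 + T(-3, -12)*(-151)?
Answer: 886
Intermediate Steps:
T(I, B) = 12 + 6*I (T(I, B) = 3*(I + (4 + I)) = 3*(4 + 2*I) = 12 + 6*I)
-20 + T(-3, -12)*(-151) = -20 + (12 + 6*(-3))*(-151) = -20 + (12 - 18)*(-151) = -20 - 6*(-151) = -20 + 906 = 886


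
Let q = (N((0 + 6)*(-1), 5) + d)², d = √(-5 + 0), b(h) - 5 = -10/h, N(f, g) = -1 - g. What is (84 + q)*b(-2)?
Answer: 1150 - 120*I*√5 ≈ 1150.0 - 268.33*I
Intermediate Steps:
b(h) = 5 - 10/h
d = I*√5 (d = √(-5) = I*√5 ≈ 2.2361*I)
q = (-6 + I*√5)² (q = ((-1 - 1*5) + I*√5)² = ((-1 - 5) + I*√5)² = (-6 + I*√5)² ≈ 31.0 - 26.833*I)
(84 + q)*b(-2) = (84 + (6 - I*√5)²)*(5 - 10/(-2)) = (84 + (6 - I*√5)²)*(5 - 10*(-½)) = (84 + (6 - I*√5)²)*(5 + 5) = (84 + (6 - I*√5)²)*10 = 840 + 10*(6 - I*√5)²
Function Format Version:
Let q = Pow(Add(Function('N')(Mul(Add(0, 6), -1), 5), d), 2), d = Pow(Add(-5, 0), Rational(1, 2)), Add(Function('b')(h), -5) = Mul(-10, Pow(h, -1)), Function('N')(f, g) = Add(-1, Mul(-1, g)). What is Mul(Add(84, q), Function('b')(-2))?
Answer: Add(1150, Mul(-120, I, Pow(5, Rational(1, 2)))) ≈ Add(1150.0, Mul(-268.33, I))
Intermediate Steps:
Function('b')(h) = Add(5, Mul(-10, Pow(h, -1)))
d = Mul(I, Pow(5, Rational(1, 2))) (d = Pow(-5, Rational(1, 2)) = Mul(I, Pow(5, Rational(1, 2))) ≈ Mul(2.2361, I))
q = Pow(Add(-6, Mul(I, Pow(5, Rational(1, 2)))), 2) (q = Pow(Add(Add(-1, Mul(-1, 5)), Mul(I, Pow(5, Rational(1, 2)))), 2) = Pow(Add(Add(-1, -5), Mul(I, Pow(5, Rational(1, 2)))), 2) = Pow(Add(-6, Mul(I, Pow(5, Rational(1, 2)))), 2) ≈ Add(31.000, Mul(-26.833, I)))
Mul(Add(84, q), Function('b')(-2)) = Mul(Add(84, Pow(Add(6, Mul(-1, I, Pow(5, Rational(1, 2)))), 2)), Add(5, Mul(-10, Pow(-2, -1)))) = Mul(Add(84, Pow(Add(6, Mul(-1, I, Pow(5, Rational(1, 2)))), 2)), Add(5, Mul(-10, Rational(-1, 2)))) = Mul(Add(84, Pow(Add(6, Mul(-1, I, Pow(5, Rational(1, 2)))), 2)), Add(5, 5)) = Mul(Add(84, Pow(Add(6, Mul(-1, I, Pow(5, Rational(1, 2)))), 2)), 10) = Add(840, Mul(10, Pow(Add(6, Mul(-1, I, Pow(5, Rational(1, 2)))), 2)))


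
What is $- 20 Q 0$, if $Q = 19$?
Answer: $0$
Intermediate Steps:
$- 20 Q 0 = \left(-20\right) 19 \cdot 0 = \left(-380\right) 0 = 0$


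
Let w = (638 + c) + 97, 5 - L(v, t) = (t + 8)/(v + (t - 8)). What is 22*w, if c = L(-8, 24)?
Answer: 16192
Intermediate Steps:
L(v, t) = 5 - (8 + t)/(-8 + t + v) (L(v, t) = 5 - (t + 8)/(v + (t - 8)) = 5 - (8 + t)/(v + (-8 + t)) = 5 - (8 + t)/(-8 + t + v))
c = 1 (c = (-48 + 4*24 + 5*(-8))/(-8 + 24 - 8) = (-48 + 96 - 40)/8 = (⅛)*8 = 1)
w = 736 (w = (638 + 1) + 97 = 639 + 97 = 736)
22*w = 22*736 = 16192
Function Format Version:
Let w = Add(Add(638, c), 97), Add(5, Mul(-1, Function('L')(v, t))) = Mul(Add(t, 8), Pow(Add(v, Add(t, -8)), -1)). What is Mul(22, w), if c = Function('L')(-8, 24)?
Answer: 16192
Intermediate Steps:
Function('L')(v, t) = Add(5, Mul(-1, Pow(Add(-8, t, v), -1), Add(8, t))) (Function('L')(v, t) = Add(5, Mul(-1, Mul(Add(t, 8), Pow(Add(v, Add(t, -8)), -1)))) = Add(5, Mul(-1, Mul(Add(8, t), Pow(Add(v, Add(-8, t)), -1)))) = Add(5, Mul(-1, Mul(Add(8, t), Pow(Add(-8, t, v), -1)))) = Add(5, Mul(-1, Mul(Pow(Add(-8, t, v), -1), Add(8, t)))) = Add(5, Mul(-1, Pow(Add(-8, t, v), -1), Add(8, t))))
c = 1 (c = Mul(Pow(Add(-8, 24, -8), -1), Add(-48, Mul(4, 24), Mul(5, -8))) = Mul(Pow(8, -1), Add(-48, 96, -40)) = Mul(Rational(1, 8), 8) = 1)
w = 736 (w = Add(Add(638, 1), 97) = Add(639, 97) = 736)
Mul(22, w) = Mul(22, 736) = 16192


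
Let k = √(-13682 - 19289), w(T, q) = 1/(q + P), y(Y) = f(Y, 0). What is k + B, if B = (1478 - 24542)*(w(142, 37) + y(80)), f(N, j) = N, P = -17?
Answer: -9231366/5 + I*√32971 ≈ -1.8463e+6 + 181.58*I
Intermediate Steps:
y(Y) = Y
w(T, q) = 1/(-17 + q) (w(T, q) = 1/(q - 17) = 1/(-17 + q))
B = -9231366/5 (B = (1478 - 24542)*(1/(-17 + 37) + 80) = -23064*(1/20 + 80) = -23064*1601/20 = -9231366/5 ≈ -1.8463e+6)
k = I*√32971 (k = √(-32971) = I*√32971 ≈ 181.58*I)
k + B = I*√32971 - 9231366/5 = -9231366/5 + I*√32971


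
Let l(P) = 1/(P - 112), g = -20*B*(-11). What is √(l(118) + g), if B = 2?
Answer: √15846/6 ≈ 20.980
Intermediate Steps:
g = 440 (g = -20*2*(-11) = -40*(-11) = 440)
l(P) = 1/(-112 + P)
√(l(118) + g) = √(1/(-112 + 118) + 440) = √(1/6 + 440) = √(⅙ + 440) = √(2641/6) = √15846/6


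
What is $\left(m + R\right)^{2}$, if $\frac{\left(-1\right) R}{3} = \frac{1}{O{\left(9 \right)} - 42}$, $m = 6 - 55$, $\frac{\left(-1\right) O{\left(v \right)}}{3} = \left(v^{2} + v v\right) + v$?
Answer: $\frac{82156096}{34225} \approx 2400.5$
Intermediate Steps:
$O{\left(v \right)} = - 6 v^{2} - 3 v$ ($O{\left(v \right)} = - 3 \left(\left(v^{2} + v v\right) + v\right) = - 3 \left(\left(v^{2} + v^{2}\right) + v\right) = - 3 \left(2 v^{2} + v\right) = - 3 \left(v + 2 v^{2}\right) = - 6 v^{2} - 3 v$)
$m = -49$ ($m = 6 - 55 = -49$)
$R = \frac{1}{185}$ ($R = - \frac{3}{\left(-3\right) 9 \left(1 + 2 \cdot 9\right) - 42} = - \frac{3}{\left(-3\right) 9 \left(1 + 18\right) - 42} = - \frac{3}{\left(-3\right) 9 \cdot 19 - 42} = - \frac{3}{-513 - 42} = - \frac{3}{-555} = \left(-3\right) \left(- \frac{1}{555}\right) = \frac{1}{185} \approx 0.0054054$)
$\left(m + R\right)^{2} = \left(-49 + \frac{1}{185}\right)^{2} = \left(- \frac{9064}{185}\right)^{2} = \frac{82156096}{34225}$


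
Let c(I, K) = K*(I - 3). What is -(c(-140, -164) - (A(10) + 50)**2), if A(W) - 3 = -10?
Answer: -21603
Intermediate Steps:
A(W) = -7 (A(W) = 3 - 10 = -7)
c(I, K) = K*(-3 + I)
-(c(-140, -164) - (A(10) + 50)**2) = -(-164*(-3 - 140) - (-7 + 50)**2) = -(-164*(-143) - 1*43**2) = -(23452 - 1*1849) = -(23452 - 1849) = -1*21603 = -21603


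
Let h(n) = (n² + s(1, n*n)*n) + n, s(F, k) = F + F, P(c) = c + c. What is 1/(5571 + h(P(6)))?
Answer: 1/5751 ≈ 0.00017388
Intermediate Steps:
P(c) = 2*c
s(F, k) = 2*F
h(n) = n² + 3*n (h(n) = (n² + (2*1)*n) + n = (n² + 2*n) + n = n² + 3*n)
1/(5571 + h(P(6))) = 1/(5571 + (2*6)*(3 + 2*6)) = 1/(5571 + 12*(3 + 12)) = 1/(5571 + 12*15) = 1/(5571 + 180) = 1/5751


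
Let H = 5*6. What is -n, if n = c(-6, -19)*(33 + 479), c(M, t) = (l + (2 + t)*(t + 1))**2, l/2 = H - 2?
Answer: -67094528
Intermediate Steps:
H = 30
l = 56 (l = 2*(30 - 2) = 2*28 = 56)
c(M, t) = (56 + (1 + t)*(2 + t))**2 (c(M, t) = (56 + (2 + t)*(t + 1))**2 = (56 + (2 + t)*(1 + t))**2 = (56 + (1 + t)*(2 + t))**2)
n = 67094528 (n = (58 + (-19)**2 + 3*(-19))**2*(33 + 479) = (58 + 361 - 57)**2*512 = 362**2*512 = 131044*512 = 67094528)
-n = -1*67094528 = -67094528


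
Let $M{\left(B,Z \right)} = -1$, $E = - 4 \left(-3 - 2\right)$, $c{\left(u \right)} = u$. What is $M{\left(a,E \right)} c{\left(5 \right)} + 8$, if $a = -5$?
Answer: $3$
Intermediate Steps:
$E = 20$ ($E = \left(-4\right) \left(-5\right) = 20$)
$M{\left(a,E \right)} c{\left(5 \right)} + 8 = \left(-1\right) 5 + 8 = -5 + 8 = 3$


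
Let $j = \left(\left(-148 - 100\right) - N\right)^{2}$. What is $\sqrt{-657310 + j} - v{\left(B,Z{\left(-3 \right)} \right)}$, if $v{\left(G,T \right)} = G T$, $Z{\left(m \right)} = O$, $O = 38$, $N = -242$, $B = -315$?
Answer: $11970 + i \sqrt{657274} \approx 11970.0 + 810.72 i$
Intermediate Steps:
$Z{\left(m \right)} = 38$
$j = 36$ ($j = \left(\left(-148 - 100\right) - -242\right)^{2} = \left(\left(-148 - 100\right) + 242\right)^{2} = \left(-248 + 242\right)^{2} = \left(-6\right)^{2} = 36$)
$\sqrt{-657310 + j} - v{\left(B,Z{\left(-3 \right)} \right)} = \sqrt{-657310 + 36} - \left(-315\right) 38 = \sqrt{-657274} - -11970 = i \sqrt{657274} + 11970 = 11970 + i \sqrt{657274}$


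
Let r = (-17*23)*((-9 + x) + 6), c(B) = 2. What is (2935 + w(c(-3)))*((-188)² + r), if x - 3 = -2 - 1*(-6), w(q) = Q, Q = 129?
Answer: 103501920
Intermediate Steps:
w(q) = 129
x = 7 (x = 3 + (-2 - 1*(-6)) = 3 + (-2 + 6) = 3 + 4 = 7)
r = -1564 (r = (-17*23)*((-9 + 7) + 6) = -391*(-2 + 6) = -391*4 = -1564)
(2935 + w(c(-3)))*((-188)² + r) = (2935 + 129)*((-188)² - 1564) = 3064*(35344 - 1564) = 3064*33780 = 103501920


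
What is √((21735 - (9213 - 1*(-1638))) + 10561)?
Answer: √21445 ≈ 146.44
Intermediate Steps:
√((21735 - (9213 - 1*(-1638))) + 10561) = √((21735 - (9213 + 1638)) + 10561) = √((21735 - 1*10851) + 10561) = √((21735 - 10851) + 10561) = √(10884 + 10561) = √21445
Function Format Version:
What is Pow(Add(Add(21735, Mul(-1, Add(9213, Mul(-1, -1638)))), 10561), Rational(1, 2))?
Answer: Pow(21445, Rational(1, 2)) ≈ 146.44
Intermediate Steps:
Pow(Add(Add(21735, Mul(-1, Add(9213, Mul(-1, -1638)))), 10561), Rational(1, 2)) = Pow(Add(Add(21735, Mul(-1, Add(9213, 1638))), 10561), Rational(1, 2)) = Pow(Add(Add(21735, Mul(-1, 10851)), 10561), Rational(1, 2)) = Pow(Add(Add(21735, -10851), 10561), Rational(1, 2)) = Pow(Add(10884, 10561), Rational(1, 2)) = Pow(21445, Rational(1, 2))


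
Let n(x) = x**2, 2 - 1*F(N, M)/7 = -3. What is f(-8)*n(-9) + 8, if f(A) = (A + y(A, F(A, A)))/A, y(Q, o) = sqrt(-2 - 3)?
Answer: 89 - 81*I*sqrt(5)/8 ≈ 89.0 - 22.64*I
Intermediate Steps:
F(N, M) = 35 (F(N, M) = 14 - 7*(-3) = 14 + 21 = 35)
y(Q, o) = I*sqrt(5) (y(Q, o) = sqrt(-5) = I*sqrt(5))
f(A) = (A + I*sqrt(5))/A
f(-8)*n(-9) + 8 = ((-8 + I*sqrt(5))/(-8))*(-9)**2 + 8 = -(-8 + I*sqrt(5))/8*81 + 8 = (1 - I*sqrt(5)/8)*81 + 8 = (81 - 81*I*sqrt(5)/8) + 8 = 89 - 81*I*sqrt(5)/8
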